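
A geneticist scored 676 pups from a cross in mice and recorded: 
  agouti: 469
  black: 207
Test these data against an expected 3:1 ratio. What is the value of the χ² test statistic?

11.393

The 3:1 ratio has 4 parts, so with N = 676 the expected counts are:
  agouti: 676 × 3/4 = 507
  black: 676 × 1/4 = 169
χ² = Σ (O − E)² / E
  agouti: (469 − 507)² / 507 = 2.8481
  black: (207 − 169)² / 169 = 8.5444
χ² = 2.8481 + 8.5444 = 11.3925 ≈ 11.393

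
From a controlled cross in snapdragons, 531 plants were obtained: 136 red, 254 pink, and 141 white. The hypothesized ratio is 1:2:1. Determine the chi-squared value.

1.090

Under the 1:2:1 hypothesis (Σ ratio = 4, N = 531):
  red: 531 × 1/4 = 132.75
  pink: 531 × 2/4 = 265.5
  white: 531 × 1/4 = 132.75
χ² = Σ (O − E)² / E
  red: (136 − 132.75)² / 132.75 = 0.0796
  pink: (254 − 265.5)² / 265.5 = 0.4981
  white: (141 − 132.75)² / 132.75 = 0.5127
χ² = 0.0796 + 0.4981 + 0.5127 = 1.0904 ≈ 1.090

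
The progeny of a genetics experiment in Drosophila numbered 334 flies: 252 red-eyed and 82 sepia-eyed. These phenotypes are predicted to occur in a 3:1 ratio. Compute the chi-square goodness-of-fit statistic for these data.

0.036

Expected counts for N = 334 under a 3:1 ratio (total parts = 4):
  red-eyed: 334 × 3/4 = 250.5
  sepia-eyed: 334 × 1/4 = 83.5
χ² = Σ (O − E)² / E
  red-eyed: (252 − 250.5)² / 250.5 = 0.0090
  sepia-eyed: (82 − 83.5)² / 83.5 = 0.0269
χ² = 0.0090 + 0.0269 = 0.0359 ≈ 0.036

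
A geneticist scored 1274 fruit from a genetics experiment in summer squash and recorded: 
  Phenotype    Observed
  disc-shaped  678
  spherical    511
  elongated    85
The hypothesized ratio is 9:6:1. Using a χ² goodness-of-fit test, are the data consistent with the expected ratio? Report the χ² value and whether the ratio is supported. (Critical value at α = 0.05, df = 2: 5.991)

Total ratio parts = 16. Expected numbers out of 1274:
  disc-shaped: 1274 × 9/16 = 716.625
  spherical: 1274 × 6/16 = 477.75
  elongated: 1274 × 1/16 = 79.625
χ² = Σ (O − E)² / E
  disc-shaped: (678 − 716.625)² / 716.625 = 2.0818
  spherical: (511 − 477.75)² / 477.75 = 2.3141
  elongated: (85 − 79.625)² / 79.625 = 0.3628
χ² = 2.0818 + 2.3141 + 0.3628 = 4.7587 ≈ 4.759
Degrees of freedom = 3 − 1 = 2; critical value at α = 0.05 is 5.991.
Since 4.759 < 5.991, we fail to reject the null hypothesis — the data are consistent with the 9:6:1 ratio.

4.759; consistent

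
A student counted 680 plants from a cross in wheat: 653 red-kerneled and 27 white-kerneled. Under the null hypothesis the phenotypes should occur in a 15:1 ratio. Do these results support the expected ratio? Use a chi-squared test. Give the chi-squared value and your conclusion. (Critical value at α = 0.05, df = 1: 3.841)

Under the 15:1 hypothesis (Σ ratio = 16, N = 680):
  red-kerneled: 680 × 15/16 = 637.5
  white-kerneled: 680 × 1/16 = 42.5
χ² = Σ (O − E)² / E
  red-kerneled: (653 − 637.5)² / 637.5 = 0.3769
  white-kerneled: (27 − 42.5)² / 42.5 = 5.6529
χ² = 0.3769 + 5.6529 = 6.0298 ≈ 6.030
Degrees of freedom = 2 − 1 = 1; critical value at α = 0.05 is 3.841.
Since 6.030 > 3.841, we reject the null hypothesis — the data do not fit the 15:1 ratio.

6.030; not consistent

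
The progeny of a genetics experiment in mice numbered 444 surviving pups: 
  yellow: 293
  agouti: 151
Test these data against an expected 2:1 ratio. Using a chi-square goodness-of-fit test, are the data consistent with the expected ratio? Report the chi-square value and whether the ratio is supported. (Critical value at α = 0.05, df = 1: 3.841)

0.091; consistent

The 2:1 ratio has 3 parts, so with N = 444 the expected counts are:
  yellow: 444 × 2/3 = 296
  agouti: 444 × 1/3 = 148
χ² = Σ (O − E)² / E
  yellow: (293 − 296)² / 296 = 0.0304
  agouti: (151 − 148)² / 148 = 0.0608
χ² = 0.0304 + 0.0608 = 0.0912 ≈ 0.091
Degrees of freedom = 2 − 1 = 1; critical value at α = 0.05 is 3.841.
Since 0.091 < 3.841, we fail to reject the null hypothesis — the data are consistent with the 2:1 ratio.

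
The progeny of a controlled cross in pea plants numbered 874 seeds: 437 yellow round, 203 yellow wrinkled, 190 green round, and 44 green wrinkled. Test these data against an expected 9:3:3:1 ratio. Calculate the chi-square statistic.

The 9:3:3:1 ratio has 16 parts, so with N = 874 the expected counts are:
  yellow round: 874 × 9/16 = 491.625
  yellow wrinkled: 874 × 3/16 = 163.875
  green round: 874 × 3/16 = 163.875
  green wrinkled: 874 × 1/16 = 54.625
χ² = Σ (O − E)² / E
  yellow round: (437 − 491.625)² / 491.625 = 6.0694
  yellow wrinkled: (203 − 163.875)² / 163.875 = 9.3411
  green round: (190 − 163.875)² / 163.875 = 4.1649
  green wrinkled: (44 − 54.625)² / 54.625 = 2.0666
χ² = 6.0694 + 9.3411 + 4.1649 + 2.0666 = 21.642

21.642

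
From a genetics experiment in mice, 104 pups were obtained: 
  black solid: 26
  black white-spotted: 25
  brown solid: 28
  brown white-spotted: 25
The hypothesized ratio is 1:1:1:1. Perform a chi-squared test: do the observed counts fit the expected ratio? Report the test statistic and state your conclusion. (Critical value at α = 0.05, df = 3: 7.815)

0.231; consistent

Under the 1:1:1:1 hypothesis (Σ ratio = 4, N = 104):
  black solid: 104 × 1/4 = 26
  black white-spotted: 104 × 1/4 = 26
  brown solid: 104 × 1/4 = 26
  brown white-spotted: 104 × 1/4 = 26
χ² = Σ (O − E)² / E
  black solid: (26 − 26)² / 26 = 0.0000
  black white-spotted: (25 − 26)² / 26 = 0.0385
  brown solid: (28 − 26)² / 26 = 0.1538
  brown white-spotted: (25 − 26)² / 26 = 0.0385
χ² = 0.0000 + 0.0385 + 0.1538 + 0.0385 = 0.2308 ≈ 0.231
Degrees of freedom = 4 − 1 = 3; critical value at α = 0.05 is 7.815.
Since 0.231 < 7.815, we fail to reject the null hypothesis — the data are consistent with the 1:1:1:1 ratio.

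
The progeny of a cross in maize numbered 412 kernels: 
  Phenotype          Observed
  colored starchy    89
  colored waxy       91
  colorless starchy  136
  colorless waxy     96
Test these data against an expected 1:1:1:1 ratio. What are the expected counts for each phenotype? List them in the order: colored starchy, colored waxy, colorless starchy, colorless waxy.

103, 103, 103, 103

The 1:1:1:1 ratio has 4 parts, so with N = 412 the expected counts are:
  colored starchy: 412 × 1/4 = 103
  colored waxy: 412 × 1/4 = 103
  colorless starchy: 412 × 1/4 = 103
  colorless waxy: 412 × 1/4 = 103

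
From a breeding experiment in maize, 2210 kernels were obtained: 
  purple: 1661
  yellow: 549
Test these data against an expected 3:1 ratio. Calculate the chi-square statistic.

Total ratio parts = 4. Expected numbers out of 2210:
  purple: 2210 × 3/4 = 1657.5
  yellow: 2210 × 1/4 = 552.5
χ² = Σ (O − E)² / E
  purple: (1661 − 1657.5)² / 1657.5 = 0.0074
  yellow: (549 − 552.5)² / 552.5 = 0.0222
χ² = 0.0074 + 0.0222 = 0.0296 ≈ 0.030

0.030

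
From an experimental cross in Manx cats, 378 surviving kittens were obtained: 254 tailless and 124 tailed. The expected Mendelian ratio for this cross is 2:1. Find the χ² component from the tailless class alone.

0.016

Expected counts for N = 378 under a 2:1 ratio (total parts = 3):
  tailless: 378 × 2/3 = 252
  tailed: 378 × 1/3 = 126
Contribution of tailless: (254 − 252)² / 252 = 0.0159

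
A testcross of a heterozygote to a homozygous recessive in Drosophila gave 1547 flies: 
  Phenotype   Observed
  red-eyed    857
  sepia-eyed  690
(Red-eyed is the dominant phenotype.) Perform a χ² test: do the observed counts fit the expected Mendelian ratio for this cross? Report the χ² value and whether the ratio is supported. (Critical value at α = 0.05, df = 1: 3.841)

A testcross of a heterozygote (Aa × aa) gives a 1:1 phenotypic ratio.
Expected counts for N = 1547 under a 1:1 ratio (total parts = 2):
  red-eyed: 1547 × 1/2 = 773.5
  sepia-eyed: 1547 × 1/2 = 773.5
χ² = Σ (O − E)² / E
  red-eyed: (857 − 773.5)² / 773.5 = 9.0139
  sepia-eyed: (690 − 773.5)² / 773.5 = 9.0139
χ² = 9.0139 + 9.0139 = 18.0278 ≈ 18.028
Degrees of freedom = 2 − 1 = 1; critical value at α = 0.05 is 3.841.
Since 18.028 > 3.841, we reject the null hypothesis — the data do not fit the 1:1 ratio.

18.028; not consistent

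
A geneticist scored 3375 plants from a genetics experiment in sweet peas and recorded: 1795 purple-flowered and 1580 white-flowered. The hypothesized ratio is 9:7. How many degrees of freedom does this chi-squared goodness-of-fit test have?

A goodness-of-fit test with 2 phenotype classes has df = 2 − 1 = 1.

1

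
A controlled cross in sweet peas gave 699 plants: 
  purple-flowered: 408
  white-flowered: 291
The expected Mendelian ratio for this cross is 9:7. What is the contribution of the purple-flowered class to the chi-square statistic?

0.558

The 9:7 ratio has 16 parts, so with N = 699 the expected counts are:
  purple-flowered: 699 × 9/16 = 393.1875
  white-flowered: 699 × 7/16 = 305.8125
Contribution of purple-flowered: (408 − 393.1875)² / 393.1875 = 0.5580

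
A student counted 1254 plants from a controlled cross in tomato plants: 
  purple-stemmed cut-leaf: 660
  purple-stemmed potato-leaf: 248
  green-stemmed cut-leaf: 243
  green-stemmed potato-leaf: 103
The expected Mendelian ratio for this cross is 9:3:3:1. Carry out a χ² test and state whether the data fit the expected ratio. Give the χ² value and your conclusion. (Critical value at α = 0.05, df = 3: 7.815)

The 9:3:3:1 ratio has 16 parts, so with N = 1254 the expected counts are:
  purple-stemmed cut-leaf: 1254 × 9/16 = 705.375
  purple-stemmed potato-leaf: 1254 × 3/16 = 235.125
  green-stemmed cut-leaf: 1254 × 3/16 = 235.125
  green-stemmed potato-leaf: 1254 × 1/16 = 78.375
χ² = Σ (O − E)² / E
  purple-stemmed cut-leaf: (660 − 705.375)² / 705.375 = 2.9189
  purple-stemmed potato-leaf: (248 − 235.125)² / 235.125 = 0.7050
  green-stemmed cut-leaf: (243 − 235.125)² / 235.125 = 0.2638
  green-stemmed potato-leaf: (103 − 78.375)² / 78.375 = 7.7370
χ² = 2.9189 + 0.7050 + 0.2638 + 7.7370 = 11.6247 ≈ 11.625
Degrees of freedom = 4 − 1 = 3; critical value at α = 0.05 is 7.815.
Since 11.625 > 7.815, we reject the null hypothesis — the data do not fit the 9:3:3:1 ratio.

11.625; not consistent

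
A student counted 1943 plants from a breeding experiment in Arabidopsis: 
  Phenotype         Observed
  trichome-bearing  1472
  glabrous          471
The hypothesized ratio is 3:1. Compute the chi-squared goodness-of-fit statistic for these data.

0.597

The 3:1 ratio has 4 parts, so with N = 1943 the expected counts are:
  trichome-bearing: 1943 × 3/4 = 1457.25
  glabrous: 1943 × 1/4 = 485.75
χ² = Σ (O − E)² / E
  trichome-bearing: (1472 − 1457.25)² / 1457.25 = 0.1493
  glabrous: (471 − 485.75)² / 485.75 = 0.4479
χ² = 0.1493 + 0.4479 = 0.5972 ≈ 0.597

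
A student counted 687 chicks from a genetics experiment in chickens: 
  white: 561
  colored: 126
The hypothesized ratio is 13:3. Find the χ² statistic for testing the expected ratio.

Under the 13:3 hypothesis (Σ ratio = 16, N = 687):
  white: 687 × 13/16 = 558.1875
  colored: 687 × 3/16 = 128.8125
χ² = Σ (O − E)² / E
  white: (561 − 558.1875)² / 558.1875 = 0.0142
  colored: (126 − 128.8125)² / 128.8125 = 0.0614
χ² = 0.0142 + 0.0614 = 0.0756 ≈ 0.076

0.076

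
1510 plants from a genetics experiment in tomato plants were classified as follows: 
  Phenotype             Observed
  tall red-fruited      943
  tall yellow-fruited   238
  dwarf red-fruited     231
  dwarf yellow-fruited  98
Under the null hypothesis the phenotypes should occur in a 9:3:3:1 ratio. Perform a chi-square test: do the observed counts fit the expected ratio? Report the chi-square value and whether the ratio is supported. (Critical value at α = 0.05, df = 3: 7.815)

27.248; not consistent

Total ratio parts = 16. Expected numbers out of 1510:
  tall red-fruited: 1510 × 9/16 = 849.375
  tall yellow-fruited: 1510 × 3/16 = 283.125
  dwarf red-fruited: 1510 × 3/16 = 283.125
  dwarf yellow-fruited: 1510 × 1/16 = 94.375
χ² = Σ (O − E)² / E
  tall red-fruited: (943 − 849.375)² / 849.375 = 10.3201
  tall yellow-fruited: (238 − 283.125)² / 283.125 = 7.1921
  dwarf red-fruited: (231 − 283.125)² / 283.125 = 9.5965
  dwarf yellow-fruited: (98 − 94.375)² / 94.375 = 0.1392
χ² = 10.3201 + 7.1921 + 9.5965 + 0.1392 = 27.2479 ≈ 27.248
Degrees of freedom = 4 − 1 = 3; critical value at α = 0.05 is 7.815.
Since 27.248 > 7.815, we reject the null hypothesis — the data do not fit the 9:3:3:1 ratio.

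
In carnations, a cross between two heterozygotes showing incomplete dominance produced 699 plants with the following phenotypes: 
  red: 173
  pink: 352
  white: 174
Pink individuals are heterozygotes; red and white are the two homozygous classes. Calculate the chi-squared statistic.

0.039

With incomplete dominance, a heterozygote × heterozygote cross gives a 1:2:1 phenotypic ratio.
The 1:2:1 ratio has 4 parts, so with N = 699 the expected counts are:
  red: 699 × 1/4 = 174.75
  pink: 699 × 2/4 = 349.5
  white: 699 × 1/4 = 174.75
χ² = Σ (O − E)² / E
  red: (173 − 174.75)² / 174.75 = 0.0175
  pink: (352 − 349.5)² / 349.5 = 0.0179
  white: (174 − 174.75)² / 174.75 = 0.0032
χ² = 0.0175 + 0.0179 + 0.0032 = 0.0386 ≈ 0.039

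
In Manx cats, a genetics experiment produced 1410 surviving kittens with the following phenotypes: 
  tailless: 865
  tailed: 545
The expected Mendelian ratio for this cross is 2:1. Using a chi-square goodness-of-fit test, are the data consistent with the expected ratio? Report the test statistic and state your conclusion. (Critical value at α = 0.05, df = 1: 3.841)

Under the 2:1 hypothesis (Σ ratio = 3, N = 1410):
  tailless: 1410 × 2/3 = 940
  tailed: 1410 × 1/3 = 470
χ² = Σ (O − E)² / E
  tailless: (865 − 940)² / 940 = 5.9840
  tailed: (545 − 470)² / 470 = 11.9681
χ² = 5.9840 + 11.9681 = 17.9521 ≈ 17.952
Degrees of freedom = 2 − 1 = 1; critical value at α = 0.05 is 3.841.
Since 17.952 > 3.841, we reject the null hypothesis — the data do not fit the 2:1 ratio.

17.952; not consistent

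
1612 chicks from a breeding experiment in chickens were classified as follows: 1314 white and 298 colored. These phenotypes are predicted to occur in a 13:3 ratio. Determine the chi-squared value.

Total ratio parts = 16. Expected numbers out of 1612:
  white: 1612 × 13/16 = 1309.75
  colored: 1612 × 3/16 = 302.25
χ² = Σ (O − E)² / E
  white: (1314 − 1309.75)² / 1309.75 = 0.0138
  colored: (298 − 302.25)² / 302.25 = 0.0598
χ² = 0.0138 + 0.0598 = 0.0736 ≈ 0.074

0.074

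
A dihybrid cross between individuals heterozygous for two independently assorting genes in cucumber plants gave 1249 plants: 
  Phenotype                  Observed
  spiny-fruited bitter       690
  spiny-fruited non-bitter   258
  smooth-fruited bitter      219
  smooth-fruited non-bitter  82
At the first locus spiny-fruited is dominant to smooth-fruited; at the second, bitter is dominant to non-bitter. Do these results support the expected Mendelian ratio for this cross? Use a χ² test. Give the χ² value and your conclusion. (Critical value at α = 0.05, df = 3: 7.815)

A dihybrid F₂ with independent assortment and complete dominance at both loci gives a 9:3:3:1 phenotypic ratio.
The 9:3:3:1 ratio has 16 parts, so with N = 1249 the expected counts are:
  spiny-fruited bitter: 1249 × 9/16 = 702.5625
  spiny-fruited non-bitter: 1249 × 3/16 = 234.1875
  smooth-fruited bitter: 1249 × 3/16 = 234.1875
  smooth-fruited non-bitter: 1249 × 1/16 = 78.0625
χ² = Σ (O − E)² / E
  spiny-fruited bitter: (690 − 702.5625)² / 702.5625 = 0.2246
  spiny-fruited non-bitter: (258 − 234.1875)² / 234.1875 = 2.4213
  smooth-fruited bitter: (219 − 234.1875)² / 234.1875 = 0.9849
  smooth-fruited non-bitter: (82 − 78.0625)² / 78.0625 = 0.1986
χ² = 0.2246 + 2.4213 + 0.9849 + 0.1986 = 3.8294 ≈ 3.829
Degrees of freedom = 4 − 1 = 3; critical value at α = 0.05 is 7.815.
Since 3.829 < 7.815, we fail to reject the null hypothesis — the data are consistent with the 9:3:3:1 ratio.

3.829; consistent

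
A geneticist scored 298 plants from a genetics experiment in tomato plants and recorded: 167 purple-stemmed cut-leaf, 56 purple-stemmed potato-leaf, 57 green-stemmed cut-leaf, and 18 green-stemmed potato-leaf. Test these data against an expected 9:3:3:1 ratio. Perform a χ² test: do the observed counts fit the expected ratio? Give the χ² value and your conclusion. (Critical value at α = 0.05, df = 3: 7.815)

0.046; consistent

Under the 9:3:3:1 hypothesis (Σ ratio = 16, N = 298):
  purple-stemmed cut-leaf: 298 × 9/16 = 167.625
  purple-stemmed potato-leaf: 298 × 3/16 = 55.875
  green-stemmed cut-leaf: 298 × 3/16 = 55.875
  green-stemmed potato-leaf: 298 × 1/16 = 18.625
χ² = Σ (O − E)² / E
  purple-stemmed cut-leaf: (167 − 167.625)² / 167.625 = 0.0023
  purple-stemmed potato-leaf: (56 − 55.875)² / 55.875 = 0.0003
  green-stemmed cut-leaf: (57 − 55.875)² / 55.875 = 0.0227
  green-stemmed potato-leaf: (18 − 18.625)² / 18.625 = 0.0210
χ² = 0.0023 + 0.0003 + 0.0227 + 0.0210 = 0.0463 ≈ 0.046
Degrees of freedom = 4 − 1 = 3; critical value at α = 0.05 is 7.815.
Since 0.046 < 7.815, we fail to reject the null hypothesis — the data are consistent with the 9:3:3:1 ratio.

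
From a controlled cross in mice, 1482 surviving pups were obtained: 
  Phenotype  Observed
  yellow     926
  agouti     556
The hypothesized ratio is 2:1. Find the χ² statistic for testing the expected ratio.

Under the 2:1 hypothesis (Σ ratio = 3, N = 1482):
  yellow: 1482 × 2/3 = 988
  agouti: 1482 × 1/3 = 494
χ² = Σ (O − E)² / E
  yellow: (926 − 988)² / 988 = 3.8907
  agouti: (556 − 494)² / 494 = 7.7814
χ² = 3.8907 + 7.7814 = 11.6721 ≈ 11.672

11.672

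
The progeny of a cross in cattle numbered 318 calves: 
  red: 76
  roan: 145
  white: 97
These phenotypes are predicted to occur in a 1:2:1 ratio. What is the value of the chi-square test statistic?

Under the 1:2:1 hypothesis (Σ ratio = 4, N = 318):
  red: 318 × 1/4 = 79.5
  roan: 318 × 2/4 = 159
  white: 318 × 1/4 = 79.5
χ² = Σ (O − E)² / E
  red: (76 − 79.5)² / 79.5 = 0.1541
  roan: (145 − 159)² / 159 = 1.2327
  white: (97 − 79.5)² / 79.5 = 3.8522
χ² = 0.1541 + 1.2327 + 3.8522 = 5.239

5.239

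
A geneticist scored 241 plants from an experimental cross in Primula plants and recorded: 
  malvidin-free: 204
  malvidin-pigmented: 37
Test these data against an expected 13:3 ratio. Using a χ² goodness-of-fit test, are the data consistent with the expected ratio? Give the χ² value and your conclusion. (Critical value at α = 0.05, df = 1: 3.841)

1.826; consistent

Under the 13:3 hypothesis (Σ ratio = 16, N = 241):
  malvidin-free: 241 × 13/16 = 195.8125
  malvidin-pigmented: 241 × 3/16 = 45.1875
χ² = Σ (O − E)² / E
  malvidin-free: (204 − 195.8125)² / 195.8125 = 0.3423
  malvidin-pigmented: (37 − 45.1875)² / 45.1875 = 1.4835
χ² = 0.3423 + 1.4835 = 1.8258 ≈ 1.826
Degrees of freedom = 2 − 1 = 1; critical value at α = 0.05 is 3.841.
Since 1.826 < 3.841, we fail to reject the null hypothesis — the data are consistent with the 13:3 ratio.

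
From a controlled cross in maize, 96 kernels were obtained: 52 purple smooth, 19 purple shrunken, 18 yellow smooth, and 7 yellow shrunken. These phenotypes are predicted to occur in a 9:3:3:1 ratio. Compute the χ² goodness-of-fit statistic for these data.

0.296

Under the 9:3:3:1 hypothesis (Σ ratio = 16, N = 96):
  purple smooth: 96 × 9/16 = 54
  purple shrunken: 96 × 3/16 = 18
  yellow smooth: 96 × 3/16 = 18
  yellow shrunken: 96 × 1/16 = 6
χ² = Σ (O − E)² / E
  purple smooth: (52 − 54)² / 54 = 0.0741
  purple shrunken: (19 − 18)² / 18 = 0.0556
  yellow smooth: (18 − 18)² / 18 = 0.0000
  yellow shrunken: (7 − 6)² / 6 = 0.1667
χ² = 0.0741 + 0.0556 + 0.0000 + 0.1667 = 0.2964 ≈ 0.296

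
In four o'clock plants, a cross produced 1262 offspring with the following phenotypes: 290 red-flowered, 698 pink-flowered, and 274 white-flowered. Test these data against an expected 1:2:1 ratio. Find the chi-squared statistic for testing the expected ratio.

14.634

The 1:2:1 ratio has 4 parts, so with N = 1262 the expected counts are:
  red-flowered: 1262 × 1/4 = 315.5
  pink-flowered: 1262 × 2/4 = 631
  white-flowered: 1262 × 1/4 = 315.5
χ² = Σ (O − E)² / E
  red-flowered: (290 − 315.5)² / 315.5 = 2.0610
  pink-flowered: (698 − 631)² / 631 = 7.1141
  white-flowered: (274 − 315.5)² / 315.5 = 5.4588
χ² = 2.0610 + 7.1141 + 5.4588 = 14.6339 ≈ 14.634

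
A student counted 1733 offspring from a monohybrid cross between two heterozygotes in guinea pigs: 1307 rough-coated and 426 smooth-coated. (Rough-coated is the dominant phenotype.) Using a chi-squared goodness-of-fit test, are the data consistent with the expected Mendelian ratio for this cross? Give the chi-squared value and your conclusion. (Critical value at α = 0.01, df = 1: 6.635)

For a monohybrid cross between heterozygotes with complete dominance, the expected phenotypic ratio is 3:1.
The 3:1 ratio has 4 parts, so with N = 1733 the expected counts are:
  rough-coated: 1733 × 3/4 = 1299.75
  smooth-coated: 1733 × 1/4 = 433.25
χ² = Σ (O − E)² / E
  rough-coated: (1307 − 1299.75)² / 1299.75 = 0.0404
  smooth-coated: (426 − 433.25)² / 433.25 = 0.1213
χ² = 0.0404 + 0.1213 = 0.1617 ≈ 0.162
Degrees of freedom = 2 − 1 = 1; critical value at α = 0.01 is 6.635.
Since 0.162 < 6.635, we fail to reject the null hypothesis — the data are consistent with the 3:1 ratio.

0.162; consistent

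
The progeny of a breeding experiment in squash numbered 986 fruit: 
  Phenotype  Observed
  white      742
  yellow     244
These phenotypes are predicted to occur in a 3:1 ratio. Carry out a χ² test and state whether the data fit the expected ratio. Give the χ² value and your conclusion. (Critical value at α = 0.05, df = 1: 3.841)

The 3:1 ratio has 4 parts, so with N = 986 the expected counts are:
  white: 986 × 3/4 = 739.5
  yellow: 986 × 1/4 = 246.5
χ² = Σ (O − E)² / E
  white: (742 − 739.5)² / 739.5 = 0.0085
  yellow: (244 − 246.5)² / 246.5 = 0.0254
χ² = 0.0085 + 0.0254 = 0.0339 ≈ 0.034
Degrees of freedom = 2 − 1 = 1; critical value at α = 0.05 is 3.841.
Since 0.034 < 3.841, we fail to reject the null hypothesis — the data are consistent with the 3:1 ratio.

0.034; consistent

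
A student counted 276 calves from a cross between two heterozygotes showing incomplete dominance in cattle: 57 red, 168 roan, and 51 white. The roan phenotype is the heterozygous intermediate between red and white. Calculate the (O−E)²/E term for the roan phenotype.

6.522

With incomplete dominance, a heterozygote × heterozygote cross gives a 1:2:1 phenotypic ratio.
Under the 1:2:1 hypothesis (Σ ratio = 4, N = 276):
  red: 276 × 1/4 = 69
  roan: 276 × 2/4 = 138
  white: 276 × 1/4 = 69
Contribution of roan: (168 − 138)² / 138 = 6.5217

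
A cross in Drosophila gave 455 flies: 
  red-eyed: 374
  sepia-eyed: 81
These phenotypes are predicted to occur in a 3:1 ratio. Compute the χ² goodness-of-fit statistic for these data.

12.572

Under the 3:1 hypothesis (Σ ratio = 4, N = 455):
  red-eyed: 455 × 3/4 = 341.25
  sepia-eyed: 455 × 1/4 = 113.75
χ² = Σ (O − E)² / E
  red-eyed: (374 − 341.25)² / 341.25 = 3.1430
  sepia-eyed: (81 − 113.75)² / 113.75 = 9.4291
χ² = 3.1430 + 9.4291 = 12.5721 ≈ 12.572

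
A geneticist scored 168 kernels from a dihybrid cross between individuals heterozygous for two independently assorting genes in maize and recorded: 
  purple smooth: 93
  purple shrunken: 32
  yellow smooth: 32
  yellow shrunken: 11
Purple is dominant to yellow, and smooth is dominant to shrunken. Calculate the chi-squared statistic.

0.063

A dihybrid F₂ with independent assortment and complete dominance at both loci gives a 9:3:3:1 phenotypic ratio.
Expected counts for N = 168 under a 9:3:3:1 ratio (total parts = 16):
  purple smooth: 168 × 9/16 = 94.5
  purple shrunken: 168 × 3/16 = 31.5
  yellow smooth: 168 × 3/16 = 31.5
  yellow shrunken: 168 × 1/16 = 10.5
χ² = Σ (O − E)² / E
  purple smooth: (93 − 94.5)² / 94.5 = 0.0238
  purple shrunken: (32 − 31.5)² / 31.5 = 0.0079
  yellow smooth: (32 − 31.5)² / 31.5 = 0.0079
  yellow shrunken: (11 − 10.5)² / 10.5 = 0.0238
χ² = 0.0238 + 0.0079 + 0.0079 + 0.0238 = 0.0634 ≈ 0.063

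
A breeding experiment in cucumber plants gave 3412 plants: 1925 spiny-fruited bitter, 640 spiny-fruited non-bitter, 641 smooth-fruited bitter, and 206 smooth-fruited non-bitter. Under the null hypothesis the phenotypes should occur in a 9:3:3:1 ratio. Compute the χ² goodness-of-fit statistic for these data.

Total ratio parts = 16. Expected numbers out of 3412:
  spiny-fruited bitter: 3412 × 9/16 = 1919.25
  spiny-fruited non-bitter: 3412 × 3/16 = 639.75
  smooth-fruited bitter: 3412 × 3/16 = 639.75
  smooth-fruited non-bitter: 3412 × 1/16 = 213.25
χ² = Σ (O − E)² / E
  spiny-fruited bitter: (1925 − 1919.25)² / 1919.25 = 0.0172
  spiny-fruited non-bitter: (640 − 639.75)² / 639.75 = 0.0001
  smooth-fruited bitter: (641 − 639.75)² / 639.75 = 0.0024
  smooth-fruited non-bitter: (206 − 213.25)² / 213.25 = 0.2465
χ² = 0.0172 + 0.0001 + 0.0024 + 0.2465 = 0.2662 ≈ 0.266

0.266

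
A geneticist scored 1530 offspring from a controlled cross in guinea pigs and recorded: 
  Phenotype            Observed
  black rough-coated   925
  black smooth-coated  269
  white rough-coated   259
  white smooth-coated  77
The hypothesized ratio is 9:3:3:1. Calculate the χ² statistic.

12.265

Expected counts for N = 1530 under a 9:3:3:1 ratio (total parts = 16):
  black rough-coated: 1530 × 9/16 = 860.625
  black smooth-coated: 1530 × 3/16 = 286.875
  white rough-coated: 1530 × 3/16 = 286.875
  white smooth-coated: 1530 × 1/16 = 95.625
χ² = Σ (O − E)² / E
  black rough-coated: (925 − 860.625)² / 860.625 = 4.8153
  black smooth-coated: (269 − 286.875)² / 286.875 = 1.1138
  white rough-coated: (259 − 286.875)² / 286.875 = 2.7086
  white smooth-coated: (77 − 95.625)² / 95.625 = 3.6276
χ² = 4.8153 + 1.1138 + 2.7086 + 3.6276 = 12.2653 ≈ 12.265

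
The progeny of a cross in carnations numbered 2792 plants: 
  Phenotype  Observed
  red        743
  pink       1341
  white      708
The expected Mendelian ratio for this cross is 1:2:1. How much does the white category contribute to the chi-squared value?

0.143

Total ratio parts = 4. Expected numbers out of 2792:
  red: 2792 × 1/4 = 698
  pink: 2792 × 2/4 = 1396
  white: 2792 × 1/4 = 698
Contribution of white: (708 − 698)² / 698 = 0.1433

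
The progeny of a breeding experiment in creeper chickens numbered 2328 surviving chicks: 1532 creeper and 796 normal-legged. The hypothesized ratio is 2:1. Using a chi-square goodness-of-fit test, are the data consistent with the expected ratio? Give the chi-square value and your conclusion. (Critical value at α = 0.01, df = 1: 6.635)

0.773; consistent

Under the 2:1 hypothesis (Σ ratio = 3, N = 2328):
  creeper: 2328 × 2/3 = 1552
  normal-legged: 2328 × 1/3 = 776
χ² = Σ (O − E)² / E
  creeper: (1532 − 1552)² / 1552 = 0.2577
  normal-legged: (796 − 776)² / 776 = 0.5155
χ² = 0.2577 + 0.5155 = 0.7732 ≈ 0.773
Degrees of freedom = 2 − 1 = 1; critical value at α = 0.01 is 6.635.
Since 0.773 < 6.635, we fail to reject the null hypothesis — the data are consistent with the 2:1 ratio.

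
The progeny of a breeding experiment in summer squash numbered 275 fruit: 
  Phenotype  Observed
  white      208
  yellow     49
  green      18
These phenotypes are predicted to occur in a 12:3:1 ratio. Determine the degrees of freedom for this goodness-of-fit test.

A goodness-of-fit test with 3 phenotype classes has df = 3 − 1 = 2.

2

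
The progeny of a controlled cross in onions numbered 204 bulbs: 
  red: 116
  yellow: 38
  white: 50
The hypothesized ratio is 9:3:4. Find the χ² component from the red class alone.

0.014

The 9:3:4 ratio has 16 parts, so with N = 204 the expected counts are:
  red: 204 × 9/16 = 114.75
  yellow: 204 × 3/16 = 38.25
  white: 204 × 4/16 = 51
Contribution of red: (116 − 114.75)² / 114.75 = 0.0136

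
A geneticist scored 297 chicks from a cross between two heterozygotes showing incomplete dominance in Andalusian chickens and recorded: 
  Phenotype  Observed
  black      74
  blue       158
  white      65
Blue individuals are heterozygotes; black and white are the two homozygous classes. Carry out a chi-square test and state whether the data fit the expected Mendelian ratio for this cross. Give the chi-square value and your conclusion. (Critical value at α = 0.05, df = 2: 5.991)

With incomplete dominance, a heterozygote × heterozygote cross gives a 1:2:1 phenotypic ratio.
Under the 1:2:1 hypothesis (Σ ratio = 4, N = 297):
  black: 297 × 1/4 = 74.25
  blue: 297 × 2/4 = 148.5
  white: 297 × 1/4 = 74.25
χ² = Σ (O − E)² / E
  black: (74 − 74.25)² / 74.25 = 0.0008
  blue: (158 − 148.5)² / 148.5 = 0.6077
  white: (65 − 74.25)² / 74.25 = 1.1524
χ² = 0.0008 + 0.6077 + 1.1524 = 1.7609 ≈ 1.761
Degrees of freedom = 3 − 1 = 2; critical value at α = 0.05 is 5.991.
Since 1.761 < 5.991, we fail to reject the null hypothesis — the data are consistent with the 1:2:1 ratio.

1.761; consistent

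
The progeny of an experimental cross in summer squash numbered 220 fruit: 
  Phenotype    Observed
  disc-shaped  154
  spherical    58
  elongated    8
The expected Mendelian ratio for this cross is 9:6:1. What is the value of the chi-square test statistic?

The 9:6:1 ratio has 16 parts, so with N = 220 the expected counts are:
  disc-shaped: 220 × 9/16 = 123.75
  spherical: 220 × 6/16 = 82.5
  elongated: 220 × 1/16 = 13.75
χ² = Σ (O − E)² / E
  disc-shaped: (154 − 123.75)² / 123.75 = 7.3944
  spherical: (58 − 82.5)² / 82.5 = 7.2758
  elongated: (8 − 13.75)² / 13.75 = 2.4045
χ² = 7.3944 + 7.2758 + 2.4045 = 17.0747 ≈ 17.075

17.075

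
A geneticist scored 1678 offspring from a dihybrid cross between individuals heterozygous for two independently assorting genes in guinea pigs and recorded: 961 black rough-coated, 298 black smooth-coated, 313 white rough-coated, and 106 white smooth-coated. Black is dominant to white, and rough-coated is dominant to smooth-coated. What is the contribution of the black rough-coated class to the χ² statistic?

0.311

A dihybrid F₂ with independent assortment and complete dominance at both loci gives a 9:3:3:1 phenotypic ratio.
Total ratio parts = 16. Expected numbers out of 1678:
  black rough-coated: 1678 × 9/16 = 943.875
  black smooth-coated: 1678 × 3/16 = 314.625
  white rough-coated: 1678 × 3/16 = 314.625
  white smooth-coated: 1678 × 1/16 = 104.875
Contribution of black rough-coated: (961 − 943.875)² / 943.875 = 0.3107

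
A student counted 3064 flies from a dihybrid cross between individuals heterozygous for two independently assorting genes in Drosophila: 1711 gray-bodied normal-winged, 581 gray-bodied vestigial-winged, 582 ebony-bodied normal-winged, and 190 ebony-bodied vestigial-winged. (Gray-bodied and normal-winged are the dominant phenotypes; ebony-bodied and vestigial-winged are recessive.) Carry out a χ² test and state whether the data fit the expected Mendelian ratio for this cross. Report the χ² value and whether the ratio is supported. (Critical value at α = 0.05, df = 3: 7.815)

0.274; consistent

A dihybrid F₂ with independent assortment and complete dominance at both loci gives a 9:3:3:1 phenotypic ratio.
Total ratio parts = 16. Expected numbers out of 3064:
  gray-bodied normal-winged: 3064 × 9/16 = 1723.5
  gray-bodied vestigial-winged: 3064 × 3/16 = 574.5
  ebony-bodied normal-winged: 3064 × 3/16 = 574.5
  ebony-bodied vestigial-winged: 3064 × 1/16 = 191.5
χ² = Σ (O − E)² / E
  gray-bodied normal-winged: (1711 − 1723.5)² / 1723.5 = 0.0907
  gray-bodied vestigial-winged: (581 − 574.5)² / 574.5 = 0.0735
  ebony-bodied normal-winged: (582 − 574.5)² / 574.5 = 0.0979
  ebony-bodied vestigial-winged: (190 − 191.5)² / 191.5 = 0.0117
χ² = 0.0907 + 0.0735 + 0.0979 + 0.0117 = 0.2738 ≈ 0.274
Degrees of freedom = 4 − 1 = 3; critical value at α = 0.05 is 7.815.
Since 0.274 < 7.815, we fail to reject the null hypothesis — the data are consistent with the 9:3:3:1 ratio.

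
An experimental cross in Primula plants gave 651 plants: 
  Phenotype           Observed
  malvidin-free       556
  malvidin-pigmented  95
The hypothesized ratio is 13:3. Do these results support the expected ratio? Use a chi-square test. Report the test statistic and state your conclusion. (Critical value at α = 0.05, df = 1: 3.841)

The 13:3 ratio has 16 parts, so with N = 651 the expected counts are:
  malvidin-free: 651 × 13/16 = 528.9375
  malvidin-pigmented: 651 × 3/16 = 122.0625
χ² = Σ (O − E)² / E
  malvidin-free: (556 − 528.9375)² / 528.9375 = 1.3846
  malvidin-pigmented: (95 − 122.0625)² / 122.0625 = 6.0000
χ² = 1.3846 + 6.0000 = 7.3846 ≈ 7.385
Degrees of freedom = 2 − 1 = 1; critical value at α = 0.05 is 3.841.
Since 7.385 > 3.841, we reject the null hypothesis — the data do not fit the 13:3 ratio.

7.385; not consistent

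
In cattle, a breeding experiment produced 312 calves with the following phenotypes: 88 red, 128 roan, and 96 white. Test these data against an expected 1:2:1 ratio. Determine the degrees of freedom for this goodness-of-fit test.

2

A goodness-of-fit test with 3 phenotype classes has df = 3 − 1 = 2.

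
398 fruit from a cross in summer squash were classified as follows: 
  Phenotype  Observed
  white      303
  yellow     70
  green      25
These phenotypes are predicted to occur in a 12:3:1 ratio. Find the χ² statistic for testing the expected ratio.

Expected counts for N = 398 under a 12:3:1 ratio (total parts = 16):
  white: 398 × 12/16 = 298.5
  yellow: 398 × 3/16 = 74.625
  green: 398 × 1/16 = 24.875
χ² = Σ (O − E)² / E
  white: (303 − 298.5)² / 298.5 = 0.0678
  yellow: (70 − 74.625)² / 74.625 = 0.2866
  green: (25 − 24.875)² / 24.875 = 0.0006
χ² = 0.0678 + 0.2866 + 0.0006 = 0.355

0.355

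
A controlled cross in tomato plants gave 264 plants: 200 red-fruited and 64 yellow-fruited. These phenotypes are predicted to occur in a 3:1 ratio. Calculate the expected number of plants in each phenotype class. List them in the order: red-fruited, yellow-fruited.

The 3:1 ratio has 4 parts, so with N = 264 the expected counts are:
  red-fruited: 264 × 3/4 = 198
  yellow-fruited: 264 × 1/4 = 66

198, 66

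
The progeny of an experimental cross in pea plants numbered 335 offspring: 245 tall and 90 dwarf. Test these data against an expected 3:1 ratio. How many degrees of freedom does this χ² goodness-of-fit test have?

1

A goodness-of-fit test with 2 phenotype classes has df = 2 − 1 = 1.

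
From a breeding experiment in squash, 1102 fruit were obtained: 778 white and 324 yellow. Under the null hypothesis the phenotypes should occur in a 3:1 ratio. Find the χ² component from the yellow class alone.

Under the 3:1 hypothesis (Σ ratio = 4, N = 1102):
  white: 1102 × 3/4 = 826.5
  yellow: 1102 × 1/4 = 275.5
Contribution of yellow: (324 − 275.5)² / 275.5 = 8.5381

8.538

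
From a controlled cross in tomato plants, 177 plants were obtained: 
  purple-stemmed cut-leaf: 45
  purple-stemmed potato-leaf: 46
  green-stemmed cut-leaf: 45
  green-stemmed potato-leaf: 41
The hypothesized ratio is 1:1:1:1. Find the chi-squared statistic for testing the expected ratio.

Total ratio parts = 4. Expected numbers out of 177:
  purple-stemmed cut-leaf: 177 × 1/4 = 44.25
  purple-stemmed potato-leaf: 177 × 1/4 = 44.25
  green-stemmed cut-leaf: 177 × 1/4 = 44.25
  green-stemmed potato-leaf: 177 × 1/4 = 44.25
χ² = Σ (O − E)² / E
  purple-stemmed cut-leaf: (45 − 44.25)² / 44.25 = 0.0127
  purple-stemmed potato-leaf: (46 − 44.25)² / 44.25 = 0.0692
  green-stemmed cut-leaf: (45 − 44.25)² / 44.25 = 0.0127
  green-stemmed potato-leaf: (41 − 44.25)² / 44.25 = 0.2387
χ² = 0.0127 + 0.0692 + 0.0127 + 0.2387 = 0.3333 ≈ 0.333

0.333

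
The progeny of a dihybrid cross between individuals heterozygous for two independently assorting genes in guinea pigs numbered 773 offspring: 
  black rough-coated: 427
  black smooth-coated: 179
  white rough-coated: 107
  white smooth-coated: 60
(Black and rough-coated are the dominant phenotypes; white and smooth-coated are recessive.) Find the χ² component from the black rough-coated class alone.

A dihybrid F₂ with independent assortment and complete dominance at both loci gives a 9:3:3:1 phenotypic ratio.
Under the 9:3:3:1 hypothesis (Σ ratio = 16, N = 773):
  black rough-coated: 773 × 9/16 = 434.8125
  black smooth-coated: 773 × 3/16 = 144.9375
  white rough-coated: 773 × 3/16 = 144.9375
  white smooth-coated: 773 × 1/16 = 48.3125
Contribution of black rough-coated: (427 − 434.8125)² / 434.8125 = 0.1404

0.140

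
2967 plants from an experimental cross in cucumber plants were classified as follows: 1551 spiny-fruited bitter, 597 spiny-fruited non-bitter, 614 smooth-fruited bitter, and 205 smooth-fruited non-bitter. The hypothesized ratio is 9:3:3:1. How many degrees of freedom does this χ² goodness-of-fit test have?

A goodness-of-fit test with 4 phenotype classes has df = 4 − 1 = 3.

3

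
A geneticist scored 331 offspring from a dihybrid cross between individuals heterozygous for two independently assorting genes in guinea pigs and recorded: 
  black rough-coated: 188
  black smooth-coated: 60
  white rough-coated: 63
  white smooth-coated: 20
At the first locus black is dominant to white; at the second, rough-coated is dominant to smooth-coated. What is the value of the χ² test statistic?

A dihybrid F₂ with independent assortment and complete dominance at both loci gives a 9:3:3:1 phenotypic ratio.
The 9:3:3:1 ratio has 16 parts, so with N = 331 the expected counts are:
  black rough-coated: 331 × 9/16 = 186.1875
  black smooth-coated: 331 × 3/16 = 62.0625
  white rough-coated: 331 × 3/16 = 62.0625
  white smooth-coated: 331 × 1/16 = 20.6875
χ² = Σ (O − E)² / E
  black rough-coated: (188 − 186.1875)² / 186.1875 = 0.0176
  black smooth-coated: (60 − 62.0625)² / 62.0625 = 0.0685
  white rough-coated: (63 − 62.0625)² / 62.0625 = 0.0142
  white smooth-coated: (20 − 20.6875)² / 20.6875 = 0.0228
χ² = 0.0176 + 0.0685 + 0.0142 + 0.0228 = 0.1231 ≈ 0.123

0.123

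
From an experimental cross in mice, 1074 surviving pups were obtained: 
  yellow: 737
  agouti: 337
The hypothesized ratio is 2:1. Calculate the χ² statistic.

Total ratio parts = 3. Expected numbers out of 1074:
  yellow: 1074 × 2/3 = 716
  agouti: 1074 × 1/3 = 358
χ² = Σ (O − E)² / E
  yellow: (737 − 716)² / 716 = 0.6159
  agouti: (337 − 358)² / 358 = 1.2318
χ² = 0.6159 + 1.2318 = 1.8477 ≈ 1.848

1.848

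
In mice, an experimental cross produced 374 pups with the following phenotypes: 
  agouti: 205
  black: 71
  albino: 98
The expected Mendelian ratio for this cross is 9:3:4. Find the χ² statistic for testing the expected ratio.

Expected counts for N = 374 under a 9:3:4 ratio (total parts = 16):
  agouti: 374 × 9/16 = 210.375
  black: 374 × 3/16 = 70.125
  albino: 374 × 4/16 = 93.5
χ² = Σ (O − E)² / E
  agouti: (205 − 210.375)² / 210.375 = 0.1373
  black: (71 − 70.125)² / 70.125 = 0.0109
  albino: (98 − 93.5)² / 93.5 = 0.2166
χ² = 0.1373 + 0.0109 + 0.2166 = 0.3648 ≈ 0.365

0.365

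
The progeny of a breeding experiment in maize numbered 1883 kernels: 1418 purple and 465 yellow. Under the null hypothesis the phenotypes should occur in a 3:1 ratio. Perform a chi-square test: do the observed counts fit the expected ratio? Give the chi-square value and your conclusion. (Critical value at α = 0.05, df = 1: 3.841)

Under the 3:1 hypothesis (Σ ratio = 4, N = 1883):
  purple: 1883 × 3/4 = 1412.25
  yellow: 1883 × 1/4 = 470.75
χ² = Σ (O − E)² / E
  purple: (1418 − 1412.25)² / 1412.25 = 0.0234
  yellow: (465 − 470.75)² / 470.75 = 0.0702
χ² = 0.0234 + 0.0702 = 0.0936 ≈ 0.094
Degrees of freedom = 2 − 1 = 1; critical value at α = 0.05 is 3.841.
Since 0.094 < 3.841, we fail to reject the null hypothesis — the data are consistent with the 3:1 ratio.

0.094; consistent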